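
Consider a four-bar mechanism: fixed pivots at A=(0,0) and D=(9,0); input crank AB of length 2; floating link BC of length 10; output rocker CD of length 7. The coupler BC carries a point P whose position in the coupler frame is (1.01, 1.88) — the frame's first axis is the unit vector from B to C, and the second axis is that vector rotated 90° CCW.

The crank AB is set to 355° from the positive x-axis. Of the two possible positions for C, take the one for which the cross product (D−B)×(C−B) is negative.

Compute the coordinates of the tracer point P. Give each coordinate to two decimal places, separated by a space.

A=(0,0), D=(9.00,0)
B = A + 2.00·(cos355°, sin355°) = (1.9924, -0.1743)
|BD| = 7.0098
circle(B,10.00) ∩ circle(D,7.00): a=7.1427, h=6.9987
  candidates: C₊=(8.9588,6.9999) cross=49.060; C₋=(9.3069,-6.9933) cross=-49.060
  mode - wants cross < 0 → take C=(9.3069,-6.9933) (cross=-49.060)
ex = (C−B)/|BC| = (0.7314,-0.6819); ey = (0.6819,0.7314)
P = B + 1.01·ex + 1.88·ey = (4.0131,0.5121)

4.01 0.51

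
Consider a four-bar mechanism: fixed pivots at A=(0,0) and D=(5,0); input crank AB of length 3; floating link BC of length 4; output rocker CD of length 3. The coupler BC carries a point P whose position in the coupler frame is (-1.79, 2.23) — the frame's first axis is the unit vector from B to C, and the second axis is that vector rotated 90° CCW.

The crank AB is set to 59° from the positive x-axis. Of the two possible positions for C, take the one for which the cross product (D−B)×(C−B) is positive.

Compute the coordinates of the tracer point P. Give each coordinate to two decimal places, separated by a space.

-0.45 4.62

A=(0,0), D=(5.00,0)
B = A + 3.00·(cos59°, sin59°) = (1.5451, 2.5715)
|BD| = 4.3068
circle(B,4.00) ∩ circle(D,3.00): a=2.9661, h=2.6837
  candidates: C₊=(5.5268,2.9534) cross=11.558; C₋=(2.3221,-1.3523) cross=-11.558
  mode + wants cross > 0 → take C=(5.5268,2.9534) (cross=11.558)
ex = (C−B)/|BC| = (0.9954,0.0955); ey = (-0.0955,0.9954)
P = B + -1.79·ex + 2.23·ey = (-0.4496,4.6204)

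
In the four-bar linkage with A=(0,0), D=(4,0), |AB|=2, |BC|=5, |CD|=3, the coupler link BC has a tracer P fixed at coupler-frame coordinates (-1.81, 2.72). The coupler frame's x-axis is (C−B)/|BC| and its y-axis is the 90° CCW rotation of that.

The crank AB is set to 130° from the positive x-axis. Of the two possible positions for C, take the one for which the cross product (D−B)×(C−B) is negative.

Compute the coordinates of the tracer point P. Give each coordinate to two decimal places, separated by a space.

-0.43 4.68

A=(0,0), D=(4.00,0)
B = A + 2.00·(cos130°, sin130°) = (-1.2856, 1.5321)
|BD| = 5.5031
circle(B,5.00) ∩ circle(D,3.00): a=4.2053, h=2.7047
  candidates: C₊=(3.5065,2.9591) cross=14.885; C₋=(2.0004,-2.2365) cross=-14.885
  mode - wants cross < 0 → take C=(2.0004,-2.2365) (cross=-14.885)
ex = (C−B)/|BC| = (0.6572,-0.7537); ey = (0.7537,0.6572)
P = B + -1.81·ex + 2.72·ey = (-0.4250,4.6839)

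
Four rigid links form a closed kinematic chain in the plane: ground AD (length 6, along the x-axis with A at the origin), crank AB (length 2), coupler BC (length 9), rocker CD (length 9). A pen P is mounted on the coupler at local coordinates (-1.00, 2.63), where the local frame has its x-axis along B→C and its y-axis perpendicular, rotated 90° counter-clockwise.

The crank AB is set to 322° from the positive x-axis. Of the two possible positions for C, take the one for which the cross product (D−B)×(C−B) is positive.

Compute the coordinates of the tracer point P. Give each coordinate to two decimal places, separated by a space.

A=(0,0), D=(6.00,0)
B = A + 2.00·(cos322°, sin322°) = (1.5760, -1.2313)
|BD| = 4.5921
circle(B,9.00) ∩ circle(D,9.00): a=2.2961, h=8.7022
  candidates: C₊=(1.4546,7.7679) cross=39.962; C₋=(6.1214,-8.9992) cross=-39.962
  mode + wants cross > 0 → take C=(1.4546,7.7679) (cross=39.962)
ex = (C−B)/|BC| = (-0.0135,0.9999); ey = (-0.9999,-0.0135)
P = B + -1.00·ex + 2.63·ey = (-1.0403,-2.2667)

-1.04 -2.27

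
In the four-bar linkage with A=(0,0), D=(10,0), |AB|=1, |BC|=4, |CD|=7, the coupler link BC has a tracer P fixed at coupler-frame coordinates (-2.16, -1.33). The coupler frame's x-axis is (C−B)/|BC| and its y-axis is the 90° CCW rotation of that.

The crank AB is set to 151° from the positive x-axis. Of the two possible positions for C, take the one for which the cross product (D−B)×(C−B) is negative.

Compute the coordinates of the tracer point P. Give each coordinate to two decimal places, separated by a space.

A=(0,0), D=(10.00,0)
B = A + 1.00·(cos151°, sin151°) = (-0.8746, 0.4848)
|BD| = 10.8854
circle(B,4.00) ∩ circle(D,7.00): a=3.9269, h=0.7611
  candidates: C₊=(3.0823,1.0703) cross=8.285; C₋=(3.0145,-0.4504) cross=-8.285
  mode - wants cross < 0 → take C=(3.0145,-0.4504) (cross=-8.285)
ex = (C−B)/|BC| = (0.9723,-0.2338); ey = (0.2338,0.9723)
P = B + -2.16·ex + -1.33·ey = (-3.2857,-0.3033)

-3.29 -0.30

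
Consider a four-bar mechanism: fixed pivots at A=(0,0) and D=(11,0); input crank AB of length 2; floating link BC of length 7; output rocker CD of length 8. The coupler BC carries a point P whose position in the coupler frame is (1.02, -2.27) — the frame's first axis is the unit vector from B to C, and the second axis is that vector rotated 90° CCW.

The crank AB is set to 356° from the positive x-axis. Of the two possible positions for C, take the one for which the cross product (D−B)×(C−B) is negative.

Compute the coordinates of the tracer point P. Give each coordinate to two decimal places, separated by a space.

0.63 -2.22

A=(0,0), D=(11.00,0)
B = A + 2.00·(cos356°, sin356°) = (1.9951, -0.1395)
|BD| = 9.0060
circle(B,7.00) ∩ circle(D,8.00): a=3.6702, h=5.9607
  candidates: C₊=(5.5725,5.8773) cross=53.682; C₋=(5.7572,-6.0426) cross=-53.682
  mode - wants cross < 0 → take C=(5.7572,-6.0426) (cross=-53.682)
ex = (C−B)/|BC| = (0.5374,-0.8433); ey = (0.8433,0.5374)
P = B + 1.02·ex + -2.27·ey = (0.6290,-2.2197)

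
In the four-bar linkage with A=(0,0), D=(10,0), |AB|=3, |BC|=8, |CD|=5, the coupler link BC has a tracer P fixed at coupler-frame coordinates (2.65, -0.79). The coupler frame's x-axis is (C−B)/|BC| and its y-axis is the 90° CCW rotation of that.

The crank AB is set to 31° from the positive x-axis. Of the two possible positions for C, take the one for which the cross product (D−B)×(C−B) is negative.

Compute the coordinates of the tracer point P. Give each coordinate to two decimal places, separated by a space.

A=(0,0), D=(10.00,0)
B = A + 3.00·(cos31°, sin31°) = (2.5715, 1.5451)
|BD| = 7.5875
circle(B,8.00) ∩ circle(D,5.00): a=6.3638, h=4.8479
  candidates: C₊=(9.7892,4.9956) cross=36.784; C₋=(7.8147,-4.4972) cross=-36.784
  mode - wants cross < 0 → take C=(7.8147,-4.4972) (cross=-36.784)
ex = (C−B)/|BC| = (0.6554,-0.7553); ey = (0.7553,0.6554)
P = B + 2.65·ex + -0.79·ey = (3.7116,-0.9742)

3.71 -0.97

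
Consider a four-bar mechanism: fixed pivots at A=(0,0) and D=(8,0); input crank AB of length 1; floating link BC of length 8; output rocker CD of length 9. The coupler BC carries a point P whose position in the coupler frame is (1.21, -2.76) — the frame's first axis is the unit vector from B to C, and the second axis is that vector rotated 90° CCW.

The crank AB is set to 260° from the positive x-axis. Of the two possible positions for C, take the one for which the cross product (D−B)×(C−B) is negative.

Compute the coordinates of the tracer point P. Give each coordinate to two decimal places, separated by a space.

-1.98 -3.40

A=(0,0), D=(8.00,0)
B = A + 1.00·(cos260°, sin260°) = (-0.1736, -0.9848)
|BD| = 8.2328
circle(B,8.00) ∩ circle(D,9.00): a=3.0839, h=7.3817
  candidates: C₊=(2.0051,6.7128) cross=60.772; C₋=(3.7711,-7.9446) cross=-60.772
  mode - wants cross < 0 → take C=(3.7711,-7.9446) (cross=-60.772)
ex = (C−B)/|BC| = (0.4931,-0.8700); ey = (0.8700,0.4931)
P = B + 1.21·ex + -2.76·ey = (-1.9781,-3.3984)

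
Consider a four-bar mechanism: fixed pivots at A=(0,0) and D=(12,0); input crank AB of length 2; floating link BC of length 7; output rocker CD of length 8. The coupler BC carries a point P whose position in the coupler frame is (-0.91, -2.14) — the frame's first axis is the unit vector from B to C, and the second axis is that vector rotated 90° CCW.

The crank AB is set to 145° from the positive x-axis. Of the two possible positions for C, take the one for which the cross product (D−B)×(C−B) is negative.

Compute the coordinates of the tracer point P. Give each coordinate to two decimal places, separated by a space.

A=(0,0), D=(12.00,0)
B = A + 2.00·(cos145°, sin145°) = (-1.6383, 1.1472)
|BD| = 13.6865
circle(B,7.00) ∩ circle(D,8.00): a=6.2952, h=3.0610
  candidates: C₊=(4.8914,3.6698) cross=41.895; C₋=(4.3782,-2.4307) cross=-41.895
  mode - wants cross < 0 → take C=(4.3782,-2.4307) (cross=-41.895)
ex = (C−B)/|BC| = (0.8595,-0.5111); ey = (0.5111,0.8595)
P = B + -0.91·ex + -2.14·ey = (-3.5143,-0.2271)

-3.51 -0.23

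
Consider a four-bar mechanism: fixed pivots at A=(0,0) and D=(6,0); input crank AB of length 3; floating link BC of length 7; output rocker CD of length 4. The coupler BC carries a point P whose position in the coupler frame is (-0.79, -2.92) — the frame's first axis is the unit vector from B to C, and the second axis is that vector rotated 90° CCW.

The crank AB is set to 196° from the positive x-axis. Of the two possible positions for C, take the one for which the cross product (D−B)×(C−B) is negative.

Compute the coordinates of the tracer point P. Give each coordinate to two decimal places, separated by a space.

A=(0,0), D=(6.00,0)
B = A + 3.00·(cos196°, sin196°) = (-2.8838, -0.8269)
|BD| = 8.9222
circle(B,7.00) ∩ circle(D,4.00): a=6.3104, h=3.0296
  candidates: C₊=(3.1187,2.7745) cross=27.031; C₋=(3.6803,-3.2586) cross=-27.031
  mode - wants cross < 0 → take C=(3.6803,-3.2586) (cross=-27.031)
ex = (C−B)/|BC| = (0.9377,-0.3474); ey = (0.3474,0.9377)
P = B + -0.79·ex + -2.92·ey = (-4.6390,-3.2906)

-4.64 -3.29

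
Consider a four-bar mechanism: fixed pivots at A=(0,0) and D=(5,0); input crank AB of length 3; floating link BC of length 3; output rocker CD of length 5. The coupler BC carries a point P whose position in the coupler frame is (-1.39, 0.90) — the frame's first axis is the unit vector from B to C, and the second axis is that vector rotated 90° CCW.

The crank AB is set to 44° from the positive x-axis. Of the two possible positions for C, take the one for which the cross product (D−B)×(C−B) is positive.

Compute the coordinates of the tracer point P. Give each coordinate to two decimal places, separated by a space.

0.73 1.24

A=(0,0), D=(5.00,0)
B = A + 3.00·(cos44°, sin44°) = (2.1580, 2.0840)
|BD| = 3.5242
circle(B,3.00) ∩ circle(D,5.00): a=-0.5079, h=2.9567
  candidates: C₊=(3.4968,4.7687) cross=10.420; C₋=(0.0000,0.0000) cross=-10.420
  mode + wants cross > 0 → take C=(3.4968,4.7687) (cross=10.420)
ex = (C−B)/|BC| = (0.4463,0.8949); ey = (-0.8949,0.4463)
P = B + -1.39·ex + 0.90·ey = (0.7323,1.2417)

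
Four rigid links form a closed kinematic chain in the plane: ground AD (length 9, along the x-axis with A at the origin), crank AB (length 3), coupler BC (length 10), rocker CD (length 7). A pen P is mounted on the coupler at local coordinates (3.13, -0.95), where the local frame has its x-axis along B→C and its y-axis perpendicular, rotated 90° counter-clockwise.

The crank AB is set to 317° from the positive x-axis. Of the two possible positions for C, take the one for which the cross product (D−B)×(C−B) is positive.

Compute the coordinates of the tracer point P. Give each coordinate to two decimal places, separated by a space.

4.54 0.24

A=(0,0), D=(9.00,0)
B = A + 3.00·(cos317°, sin317°) = (2.1941, -2.0460)
|BD| = 7.1068
circle(B,10.00) ∩ circle(D,7.00): a=7.1415, h=6.9999
  candidates: C₊=(7.0180,6.7135) cross=49.747; C₋=(11.0484,-6.6936) cross=-49.747
  mode + wants cross > 0 → take C=(7.0180,6.7135) (cross=49.747)
ex = (C−B)/|BC| = (0.4824,0.8760); ey = (-0.8760,0.4824)
P = B + 3.13·ex + -0.95·ey = (4.5361,0.2375)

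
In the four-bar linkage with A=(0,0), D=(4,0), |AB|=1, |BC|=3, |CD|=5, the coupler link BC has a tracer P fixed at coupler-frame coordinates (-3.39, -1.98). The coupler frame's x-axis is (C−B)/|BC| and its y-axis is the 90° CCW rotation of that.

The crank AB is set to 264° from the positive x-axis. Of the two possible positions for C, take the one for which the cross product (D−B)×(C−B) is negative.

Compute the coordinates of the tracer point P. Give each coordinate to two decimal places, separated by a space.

A=(0,0), D=(4.00,0)
B = A + 1.00·(cos264°, sin264°) = (-0.1045, -0.9945)
|BD| = 4.2233
circle(B,3.00) ∩ circle(D,5.00): a=0.2174, h=2.9921
  candidates: C₊=(-0.5978,1.9646) cross=12.637; C₋=(0.8113,-3.8513) cross=-12.637
  mode - wants cross < 0 → take C=(0.8113,-3.8513) (cross=-12.637)
ex = (C−B)/|BC| = (0.3053,-0.9523); ey = (0.9523,0.3053)
P = B + -3.39·ex + -1.98·ey = (-3.0249,1.6292)

-3.02 1.63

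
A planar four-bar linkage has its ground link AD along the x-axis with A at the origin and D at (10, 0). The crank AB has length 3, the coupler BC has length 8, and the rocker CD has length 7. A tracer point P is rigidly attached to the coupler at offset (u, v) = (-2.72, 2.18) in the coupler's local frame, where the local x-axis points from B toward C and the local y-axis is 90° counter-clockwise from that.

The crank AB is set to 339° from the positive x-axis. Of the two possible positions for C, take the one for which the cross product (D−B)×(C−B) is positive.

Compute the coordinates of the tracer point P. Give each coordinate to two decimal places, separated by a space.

-0.38 -2.50

A=(0,0), D=(10.00,0)
B = A + 3.00·(cos339°, sin339°) = (2.8007, -1.0751)
|BD| = 7.2791
circle(B,8.00) ∩ circle(D,7.00): a=4.6699, h=6.4955
  candidates: C₊=(6.4600,6.0389) cross=47.282; C₋=(8.3788,-6.8097) cross=-47.282
  mode + wants cross > 0 → take C=(6.4600,6.0389) (cross=47.282)
ex = (C−B)/|BC| = (0.4574,0.8893); ey = (-0.8893,0.4574)
P = B + -2.72·ex + 2.18·ey = (-0.3820,-2.4967)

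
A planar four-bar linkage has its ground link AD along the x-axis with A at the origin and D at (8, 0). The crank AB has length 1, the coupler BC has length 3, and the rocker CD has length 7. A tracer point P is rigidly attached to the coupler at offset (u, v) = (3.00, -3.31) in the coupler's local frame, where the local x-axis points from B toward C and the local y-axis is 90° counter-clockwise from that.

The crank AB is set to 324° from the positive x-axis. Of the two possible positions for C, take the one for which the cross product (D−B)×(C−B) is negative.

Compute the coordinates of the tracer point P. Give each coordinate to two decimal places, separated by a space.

-1.22 -4.57

A=(0,0), D=(8.00,0)
B = A + 1.00·(cos324°, sin324°) = (0.8090, -0.5878)
|BD| = 7.2150
circle(B,3.00) ∩ circle(D,7.00): a=0.8355, h=2.8813
  candidates: C₊=(1.4070,2.3520) cross=20.789; C₋=(1.8764,-3.3915) cross=-20.789
  mode - wants cross < 0 → take C=(1.8764,-3.3915) (cross=-20.789)
ex = (C−B)/|BC| = (0.3558,-0.9346); ey = (0.9346,0.3558)
P = B + 3.00·ex + -3.31·ey = (-1.2170,-4.5692)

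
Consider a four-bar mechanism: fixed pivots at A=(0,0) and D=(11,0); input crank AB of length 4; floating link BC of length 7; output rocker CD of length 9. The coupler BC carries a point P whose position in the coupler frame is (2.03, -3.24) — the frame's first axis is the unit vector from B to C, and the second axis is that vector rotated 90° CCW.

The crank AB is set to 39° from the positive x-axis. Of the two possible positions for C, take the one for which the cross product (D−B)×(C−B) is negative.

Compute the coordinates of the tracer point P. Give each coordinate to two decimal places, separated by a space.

-0.11 0.45

A=(0,0), D=(11.00,0)
B = A + 4.00·(cos39°, sin39°) = (3.1086, 2.5173)
|BD| = 8.2832
circle(B,7.00) ∩ circle(D,9.00): a=2.2100, h=6.6420
  candidates: C₊=(7.2325,8.1735) cross=55.017; C₋=(3.1955,-4.4822) cross=-55.017
  mode - wants cross < 0 → take C=(3.1955,-4.4822) (cross=-55.017)
ex = (C−B)/|BC| = (0.0124,-0.9999); ey = (0.9999,0.0124)
P = B + 2.03·ex + -3.24·ey = (-0.1060,0.4472)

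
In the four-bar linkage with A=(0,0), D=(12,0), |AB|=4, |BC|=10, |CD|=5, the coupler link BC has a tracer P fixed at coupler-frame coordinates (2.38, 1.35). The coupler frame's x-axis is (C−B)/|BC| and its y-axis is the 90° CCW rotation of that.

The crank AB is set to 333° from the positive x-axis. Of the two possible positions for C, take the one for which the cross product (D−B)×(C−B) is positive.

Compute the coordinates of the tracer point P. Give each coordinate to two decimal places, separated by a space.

4.42 0.78

A=(0,0), D=(12.00,0)
B = A + 4.00·(cos333°, sin333°) = (3.5640, -1.8160)
|BD| = 8.6292
circle(B,10.00) ∩ circle(D,5.00): a=8.6603, h=4.9999
  candidates: C₊=(10.9782,4.8945) cross=43.145; C₋=(13.0826,-4.8814) cross=-43.145
  mode + wants cross > 0 → take C=(10.9782,4.8945) (cross=43.145)
ex = (C−B)/|BC| = (0.7414,0.6710); ey = (-0.6710,0.7414)
P = B + 2.38·ex + 1.35·ey = (4.4227,0.7820)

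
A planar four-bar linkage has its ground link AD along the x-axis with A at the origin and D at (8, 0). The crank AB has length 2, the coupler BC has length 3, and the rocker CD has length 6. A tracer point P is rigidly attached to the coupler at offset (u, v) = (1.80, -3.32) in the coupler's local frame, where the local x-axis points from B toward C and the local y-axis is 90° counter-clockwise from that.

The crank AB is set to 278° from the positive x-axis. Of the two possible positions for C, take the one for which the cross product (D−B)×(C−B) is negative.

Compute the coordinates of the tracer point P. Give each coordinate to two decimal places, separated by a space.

0.45 -5.75

A=(0,0), D=(8.00,0)
B = A + 2.00·(cos278°, sin278°) = (0.2783, -1.9805)
|BD| = 7.9716
circle(B,3.00) ∩ circle(D,6.00): a=2.2923, h=1.9353
  candidates: C₊=(2.0179,0.4636) cross=15.427; C₋=(2.9796,-3.2856) cross=-15.427
  mode - wants cross < 0 → take C=(2.9796,-3.2856) (cross=-15.427)
ex = (C−B)/|BC| = (0.9004,-0.4350); ey = (0.4350,0.9004)
P = B + 1.80·ex + -3.32·ey = (0.4548,-5.7530)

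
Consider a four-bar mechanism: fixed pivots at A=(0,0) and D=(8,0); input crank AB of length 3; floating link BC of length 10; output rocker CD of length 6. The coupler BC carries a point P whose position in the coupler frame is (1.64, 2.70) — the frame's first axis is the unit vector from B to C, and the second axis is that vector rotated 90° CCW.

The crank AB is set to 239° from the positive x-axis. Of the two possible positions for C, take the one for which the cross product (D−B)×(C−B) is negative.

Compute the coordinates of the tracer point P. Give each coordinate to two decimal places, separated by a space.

0.92 -0.60

A=(0,0), D=(8.00,0)
B = A + 3.00·(cos239°, sin239°) = (-1.5451, -2.5715)
|BD| = 9.8854
circle(B,10.00) ∩ circle(D,6.00): a=8.1798, h=5.7525
  candidates: C₊=(4.8567,5.1107) cross=56.866; C₋=(7.8495,-5.9981) cross=-56.866
  mode - wants cross < 0 → take C=(7.8495,-5.9981) (cross=-56.866)
ex = (C−B)/|BC| = (0.9395,-0.3427); ey = (0.3427,0.9395)
P = B + 1.64·ex + 2.70·ey = (0.9208,-0.5969)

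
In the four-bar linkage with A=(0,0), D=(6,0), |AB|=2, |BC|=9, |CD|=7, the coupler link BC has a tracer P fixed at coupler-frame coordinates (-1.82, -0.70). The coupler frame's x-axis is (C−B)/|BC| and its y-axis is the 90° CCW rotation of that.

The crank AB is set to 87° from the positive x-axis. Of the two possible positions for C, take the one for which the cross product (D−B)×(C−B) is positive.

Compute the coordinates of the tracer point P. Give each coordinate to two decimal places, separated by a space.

-1.06 0.44

A=(0,0), D=(6.00,0)
B = A + 2.00·(cos87°, sin87°) = (0.1047, 1.9973)
|BD| = 6.2245
circle(B,9.00) ∩ circle(D,7.00): a=5.6827, h=6.9790
  candidates: C₊=(7.7263,6.7838) cross=43.441; C₋=(3.2475,-6.4361) cross=-43.441
  mode + wants cross > 0 → take C=(7.7263,6.7838) (cross=43.441)
ex = (C−B)/|BC| = (0.8468,0.5318); ey = (-0.5318,0.8468)
P = B + -1.82·ex + -0.70·ey = (-1.0643,0.4365)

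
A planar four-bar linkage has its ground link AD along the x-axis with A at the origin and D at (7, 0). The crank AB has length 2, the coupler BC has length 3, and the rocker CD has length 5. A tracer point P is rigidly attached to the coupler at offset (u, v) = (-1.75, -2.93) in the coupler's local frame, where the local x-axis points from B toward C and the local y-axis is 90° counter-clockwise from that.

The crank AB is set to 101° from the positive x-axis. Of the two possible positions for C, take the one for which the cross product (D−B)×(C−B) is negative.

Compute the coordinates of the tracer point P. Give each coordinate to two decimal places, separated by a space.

-3.55 0.70

A=(0,0), D=(7.00,0)
B = A + 2.00·(cos101°, sin101°) = (-0.3816, 1.9633)
|BD| = 7.6382
circle(B,3.00) ∩ circle(D,5.00): a=2.7718, h=1.1478
  candidates: C₊=(2.5920,2.3600) cross=8.767; C₋=(2.0020,0.1416) cross=-8.767
  mode - wants cross < 0 → take C=(2.0020,0.1416) (cross=-8.767)
ex = (C−B)/|BC| = (0.7945,-0.6072); ey = (0.6072,0.7945)
P = B + -1.75·ex + -2.93·ey = (-3.5512,0.6979)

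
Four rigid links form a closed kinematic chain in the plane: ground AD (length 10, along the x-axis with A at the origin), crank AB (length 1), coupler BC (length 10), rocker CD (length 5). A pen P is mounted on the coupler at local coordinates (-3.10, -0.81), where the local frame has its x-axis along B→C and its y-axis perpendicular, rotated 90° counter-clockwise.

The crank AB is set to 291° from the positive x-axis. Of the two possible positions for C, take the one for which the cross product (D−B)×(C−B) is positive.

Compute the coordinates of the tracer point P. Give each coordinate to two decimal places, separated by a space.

-1.72 -3.37

A=(0,0), D=(10.00,0)
B = A + 1.00·(cos291°, sin291°) = (0.3584, -0.9336)
|BD| = 9.6867
circle(B,10.00) ∩ circle(D,5.00): a=8.7146, h=4.9046
  candidates: C₊=(8.5597,4.7881) cross=47.509; C₋=(9.5051,-4.9755) cross=-47.509
  mode + wants cross > 0 → take C=(8.5597,4.7881) (cross=47.509)
ex = (C−B)/|BC| = (0.8201,0.5722); ey = (-0.5722,0.8201)
P = B + -3.10·ex + -0.81·ey = (-1.7206,-3.3716)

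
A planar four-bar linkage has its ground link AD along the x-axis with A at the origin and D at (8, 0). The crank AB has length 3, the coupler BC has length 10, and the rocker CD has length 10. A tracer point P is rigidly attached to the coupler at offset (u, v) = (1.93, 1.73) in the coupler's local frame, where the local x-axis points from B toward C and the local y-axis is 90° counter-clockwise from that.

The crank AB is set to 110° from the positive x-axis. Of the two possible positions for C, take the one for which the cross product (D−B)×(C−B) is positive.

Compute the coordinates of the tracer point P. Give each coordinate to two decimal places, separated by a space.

A=(0,0), D=(8.00,0)
B = A + 3.00·(cos110°, sin110°) = (-1.0261, 2.8191)
|BD| = 9.4561
circle(B,10.00) ∩ circle(D,10.00): a=4.7280, h=8.8117
  candidates: C₊=(6.1139,9.8205) cross=83.324; C₋=(0.8600,-7.0015) cross=-83.324
  mode + wants cross > 0 → take C=(6.1139,9.8205) (cross=83.324)
ex = (C−B)/|BC| = (0.7140,0.7001); ey = (-0.7001,0.7140)
P = B + 1.93·ex + 1.73·ey = (-0.8593,5.4056)

-0.86 5.41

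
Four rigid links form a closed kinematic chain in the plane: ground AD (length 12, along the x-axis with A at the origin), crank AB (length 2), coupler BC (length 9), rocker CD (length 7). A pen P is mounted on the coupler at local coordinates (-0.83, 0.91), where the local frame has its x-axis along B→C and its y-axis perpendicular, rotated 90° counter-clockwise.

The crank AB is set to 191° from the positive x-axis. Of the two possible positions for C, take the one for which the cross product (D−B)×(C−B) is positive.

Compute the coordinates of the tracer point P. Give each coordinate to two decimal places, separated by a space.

A=(0,0), D=(12.00,0)
B = A + 2.00·(cos191°, sin191°) = (-1.9633, -0.3816)
|BD| = 13.9685
circle(B,9.00) ∩ circle(D,7.00): a=8.1297, h=3.8611
  candidates: C₊=(6.0579,3.7002) cross=53.934; C₋=(6.2689,-4.0192) cross=-53.934
  mode + wants cross > 0 → take C=(6.0579,3.7002) (cross=53.934)
ex = (C−B)/|BC| = (0.8912,0.4535); ey = (-0.4535,0.8912)
P = B + -0.83·ex + 0.91·ey = (-3.1157,0.0530)

-3.12 0.05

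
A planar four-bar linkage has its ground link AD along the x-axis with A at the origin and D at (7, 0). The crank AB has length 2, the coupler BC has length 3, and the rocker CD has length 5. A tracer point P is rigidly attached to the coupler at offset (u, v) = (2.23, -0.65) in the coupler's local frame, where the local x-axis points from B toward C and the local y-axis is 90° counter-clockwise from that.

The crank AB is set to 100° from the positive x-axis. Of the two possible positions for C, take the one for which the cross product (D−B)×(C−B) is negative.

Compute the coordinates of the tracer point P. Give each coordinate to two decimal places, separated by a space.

0.99 0.07

A=(0,0), D=(7.00,0)
B = A + 2.00·(cos100°, sin100°) = (-0.3473, 1.9696)
|BD| = 7.6067
circle(B,3.00) ∩ circle(D,5.00): a=2.7517, h=1.1952
  candidates: C₊=(2.6200,2.4115) cross=9.091; C₋=(2.0011,0.1027) cross=-9.091
  mode - wants cross < 0 → take C=(2.0011,0.1027) (cross=-9.091)
ex = (C−B)/|BC| = (0.7828,-0.6223); ey = (0.6223,0.7828)
P = B + 2.23·ex + -0.65·ey = (0.9938,0.0731)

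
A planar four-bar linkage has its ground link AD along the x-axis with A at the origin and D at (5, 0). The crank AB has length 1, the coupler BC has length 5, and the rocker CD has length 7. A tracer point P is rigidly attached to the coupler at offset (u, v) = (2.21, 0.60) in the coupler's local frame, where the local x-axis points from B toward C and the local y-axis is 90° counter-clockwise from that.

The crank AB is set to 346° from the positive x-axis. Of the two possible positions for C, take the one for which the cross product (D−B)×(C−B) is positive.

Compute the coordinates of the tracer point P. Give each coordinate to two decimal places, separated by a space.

-0.16 1.75

A=(0,0), D=(5.00,0)
B = A + 1.00·(cos346°, sin346°) = (0.9703, -0.2419)
|BD| = 4.0370
circle(B,5.00) ∩ circle(D,7.00): a=-0.9541, h=4.9081
  candidates: C₊=(-0.2762,4.6002) cross=19.814; C₋=(0.3121,-5.1984) cross=-19.814
  mode + wants cross > 0 → take C=(-0.2762,4.6002) (cross=19.814)
ex = (C−B)/|BC| = (-0.2493,0.9684); ey = (-0.9684,-0.2493)
P = B + 2.21·ex + 0.60·ey = (-0.1617,1.7487)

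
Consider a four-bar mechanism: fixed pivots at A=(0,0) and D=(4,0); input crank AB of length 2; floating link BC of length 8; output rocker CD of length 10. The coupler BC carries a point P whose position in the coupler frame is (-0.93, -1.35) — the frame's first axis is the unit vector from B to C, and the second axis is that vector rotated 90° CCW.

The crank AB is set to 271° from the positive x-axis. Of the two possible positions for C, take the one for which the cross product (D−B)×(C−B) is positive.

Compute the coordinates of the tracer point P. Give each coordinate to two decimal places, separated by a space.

1.67 -1.84

A=(0,0), D=(4.00,0)
B = A + 2.00·(cos271°, sin271°) = (0.0349, -1.9997)
|BD| = 4.4408
circle(B,8.00) ∩ circle(D,10.00): a=-1.8329, h=7.7872
  candidates: C₊=(-5.1082,4.1280) cross=34.581; C₋=(1.9049,-9.7781) cross=-34.581
  mode + wants cross > 0 → take C=(-5.1082,4.1280) (cross=34.581)
ex = (C−B)/|BC| = (-0.6429,0.7660); ey = (-0.7660,-0.6429)
P = B + -0.93·ex + -1.35·ey = (1.6668,-1.8441)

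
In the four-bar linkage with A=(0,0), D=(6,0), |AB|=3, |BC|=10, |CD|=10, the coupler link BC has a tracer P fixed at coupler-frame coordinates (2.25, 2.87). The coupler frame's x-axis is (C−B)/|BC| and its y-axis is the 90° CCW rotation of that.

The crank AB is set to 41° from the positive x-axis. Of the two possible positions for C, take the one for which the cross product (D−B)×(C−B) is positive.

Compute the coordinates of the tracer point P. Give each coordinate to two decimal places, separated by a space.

1.51 5.54

A=(0,0), D=(6.00,0)
B = A + 3.00·(cos41°, sin41°) = (2.2641, 1.9682)
|BD| = 4.2226
circle(B,10.00) ∩ circle(D,10.00): a=2.1113, h=9.7746
  candidates: C₊=(8.6880,9.6320) cross=41.274; C₋=(-0.4239,-7.6638) cross=-41.274
  mode + wants cross > 0 → take C=(8.6880,9.6320) (cross=41.274)
ex = (C−B)/|BC| = (0.6424,0.7664); ey = (-0.7664,0.6424)
P = B + 2.25·ex + 2.87·ey = (1.5100,5.5362)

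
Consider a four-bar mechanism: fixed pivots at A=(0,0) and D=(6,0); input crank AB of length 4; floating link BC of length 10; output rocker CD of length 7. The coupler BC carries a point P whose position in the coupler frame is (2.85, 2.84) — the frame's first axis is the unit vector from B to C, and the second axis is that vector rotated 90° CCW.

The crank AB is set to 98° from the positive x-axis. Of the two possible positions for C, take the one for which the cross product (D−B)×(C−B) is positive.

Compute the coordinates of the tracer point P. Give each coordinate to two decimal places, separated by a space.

1.57 7.37

A=(0,0), D=(6.00,0)
B = A + 4.00·(cos98°, sin98°) = (-0.5567, 3.9611)
|BD| = 7.6603
circle(B,10.00) ∩ circle(D,7.00): a=7.1590, h=6.9820
  candidates: C₊=(9.1813,6.2354) cross=53.484; C₋=(1.9606,-5.7169) cross=-53.484
  mode + wants cross > 0 → take C=(9.1813,6.2354) (cross=53.484)
ex = (C−B)/|BC| = (0.9738,0.2274); ey = (-0.2274,0.9738)
P = B + 2.85·ex + 2.84·ey = (1.5727,7.3748)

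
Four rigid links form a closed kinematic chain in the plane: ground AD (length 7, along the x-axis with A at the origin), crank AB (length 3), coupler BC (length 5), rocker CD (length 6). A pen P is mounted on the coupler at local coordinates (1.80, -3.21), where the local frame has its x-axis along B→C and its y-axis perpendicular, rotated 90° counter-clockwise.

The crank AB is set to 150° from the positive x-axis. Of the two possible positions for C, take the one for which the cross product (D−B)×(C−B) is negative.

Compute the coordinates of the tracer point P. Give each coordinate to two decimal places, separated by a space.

-3.27 -2.12

A=(0,0), D=(7.00,0)
B = A + 3.00·(cos150°, sin150°) = (-2.5981, 1.5000)
|BD| = 9.7146
circle(B,5.00) ∩ circle(D,6.00): a=4.2911, h=2.5664
  candidates: C₊=(2.0379,3.3730) cross=24.931; C₋=(1.2453,-1.6982) cross=-24.931
  mode - wants cross < 0 → take C=(1.2453,-1.6982) (cross=-24.931)
ex = (C−B)/|BC| = (0.7687,-0.6396); ey = (0.6396,0.7687)
P = B + 1.80·ex + -3.21·ey = (-3.2677,-2.1188)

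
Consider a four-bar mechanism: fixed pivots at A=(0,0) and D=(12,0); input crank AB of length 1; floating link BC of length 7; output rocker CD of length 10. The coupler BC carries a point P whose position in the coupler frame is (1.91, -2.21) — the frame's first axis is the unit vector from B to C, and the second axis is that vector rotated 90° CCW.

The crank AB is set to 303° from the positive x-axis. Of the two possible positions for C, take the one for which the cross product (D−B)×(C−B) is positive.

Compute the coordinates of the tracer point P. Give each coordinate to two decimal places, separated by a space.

A=(0,0), D=(12.00,0)
B = A + 1.00·(cos303°, sin303°) = (0.5446, -0.8387)
|BD| = 11.4860
circle(B,7.00) ∩ circle(D,10.00): a=3.5229, h=6.0489
  candidates: C₊=(3.6165,5.4513) cross=69.478; C₋=(4.4998,-6.6142) cross=-69.478
  mode + wants cross > 0 → take C=(3.6165,5.4513) (cross=69.478)
ex = (C−B)/|BC| = (0.4388,0.8986); ey = (-0.8986,0.4388)
P = B + 1.91·ex + -2.21·ey = (3.3686,-0.0922)

3.37 -0.09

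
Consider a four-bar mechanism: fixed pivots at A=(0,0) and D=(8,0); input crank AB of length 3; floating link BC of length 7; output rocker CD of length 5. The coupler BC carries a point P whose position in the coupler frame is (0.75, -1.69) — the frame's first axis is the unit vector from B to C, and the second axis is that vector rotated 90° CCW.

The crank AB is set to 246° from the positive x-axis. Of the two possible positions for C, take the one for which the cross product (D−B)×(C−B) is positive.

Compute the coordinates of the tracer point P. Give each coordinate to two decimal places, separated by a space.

A=(0,0), D=(8.00,0)
B = A + 3.00·(cos246°, sin246°) = (-1.2202, -2.7406)
|BD| = 9.6189
circle(B,7.00) ∩ circle(D,5.00): a=6.0570, h=3.5090
  candidates: C₊=(3.5859,2.3486) cross=33.752; C₋=(5.5855,-4.3784) cross=-33.752
  mode + wants cross > 0 → take C=(3.5859,2.3486) (cross=33.752)
ex = (C−B)/|BC| = (0.6866,0.7270); ey = (-0.7270,0.6866)
P = B + 0.75·ex + -1.69·ey = (0.5234,-3.3557)

0.52 -3.36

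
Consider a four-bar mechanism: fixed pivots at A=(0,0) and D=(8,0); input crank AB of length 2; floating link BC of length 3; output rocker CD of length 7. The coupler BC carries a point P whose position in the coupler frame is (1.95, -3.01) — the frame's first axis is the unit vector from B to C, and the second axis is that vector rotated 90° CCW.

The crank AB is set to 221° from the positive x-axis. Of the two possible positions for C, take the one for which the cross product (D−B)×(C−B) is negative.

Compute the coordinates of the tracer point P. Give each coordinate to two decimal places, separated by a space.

A=(0,0), D=(8.00,0)
B = A + 2.00·(cos221°, sin221°) = (-1.5094, -1.3121)
|BD| = 9.5995
circle(B,3.00) ∩ circle(D,7.00): a=2.7163, h=1.2734
  candidates: C₊=(1.0073,0.3206) cross=12.224; C₋=(1.3555,-2.2023) cross=-12.224
  mode - wants cross < 0 → take C=(1.3555,-2.2023) (cross=-12.224)
ex = (C−B)/|BC| = (0.9550,-0.2967); ey = (0.2967,0.9550)
P = B + 1.95·ex + -3.01·ey = (-0.5404,-4.7652)

-0.54 -4.77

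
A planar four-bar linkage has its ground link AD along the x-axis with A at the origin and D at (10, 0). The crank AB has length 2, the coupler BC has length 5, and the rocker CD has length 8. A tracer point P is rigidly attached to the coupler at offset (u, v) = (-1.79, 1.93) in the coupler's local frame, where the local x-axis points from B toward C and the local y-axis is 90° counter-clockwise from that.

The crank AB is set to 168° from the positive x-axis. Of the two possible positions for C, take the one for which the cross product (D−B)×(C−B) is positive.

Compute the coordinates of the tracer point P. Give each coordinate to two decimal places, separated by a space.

-4.44 1.30

A=(0,0), D=(10.00,0)
B = A + 2.00·(cos168°, sin168°) = (-1.9563, 0.4158)
|BD| = 11.9635
circle(B,5.00) ∩ circle(D,8.00): a=4.3518, h=2.4621
  candidates: C₊=(2.4785,2.7251) cross=29.455; C₋=(2.3073,-2.1960) cross=-29.455
  mode + wants cross > 0 → take C=(2.4785,2.7251) (cross=29.455)
ex = (C−B)/|BC| = (0.8870,0.4619); ey = (-0.4619,0.8870)
P = B + -1.79·ex + 1.93·ey = (-4.4353,1.3009)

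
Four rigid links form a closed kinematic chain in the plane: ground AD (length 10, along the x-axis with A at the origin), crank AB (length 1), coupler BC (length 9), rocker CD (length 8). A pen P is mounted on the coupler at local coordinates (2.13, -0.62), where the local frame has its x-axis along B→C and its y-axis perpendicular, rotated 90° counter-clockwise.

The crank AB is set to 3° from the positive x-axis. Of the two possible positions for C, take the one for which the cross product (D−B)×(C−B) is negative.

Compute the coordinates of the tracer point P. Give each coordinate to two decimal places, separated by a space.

1.78 -2.02

A=(0,0), D=(10.00,0)
B = A + 1.00·(cos3°, sin3°) = (0.9986, 0.0523)
|BD| = 9.0015
circle(B,9.00) ∩ circle(D,8.00): a=5.4450, h=7.1660
  candidates: C₊=(6.4852,7.1866) cross=64.505; C₋=(6.4019,-7.1452) cross=-64.505
  mode - wants cross < 0 → take C=(6.4019,-7.1452) (cross=-64.505)
ex = (C−B)/|BC| = (0.6004,-0.7997); ey = (0.7997,0.6004)
P = B + 2.13·ex + -0.62·ey = (1.7816,-2.0233)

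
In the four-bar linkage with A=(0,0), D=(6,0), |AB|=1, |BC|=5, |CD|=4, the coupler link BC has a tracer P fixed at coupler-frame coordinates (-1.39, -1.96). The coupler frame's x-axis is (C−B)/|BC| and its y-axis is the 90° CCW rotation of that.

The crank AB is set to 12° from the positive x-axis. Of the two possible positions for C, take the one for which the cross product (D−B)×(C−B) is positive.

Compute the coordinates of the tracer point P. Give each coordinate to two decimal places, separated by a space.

1.37 -2.16

A=(0,0), D=(6.00,0)
B = A + 1.00·(cos12°, sin12°) = (0.9781, 0.2079)
|BD| = 5.0262
circle(B,5.00) ∩ circle(D,4.00): a=3.4084, h=3.6583
  candidates: C₊=(4.5350,3.7220) cross=18.387; C₋=(4.2323,-3.5882) cross=-18.387
  mode + wants cross > 0 → take C=(4.5350,3.7220) (cross=18.387)
ex = (C−B)/|BC| = (0.7114,0.7028); ey = (-0.7028,0.7114)
P = B + -1.39·ex + -1.96·ey = (1.3669,-2.1633)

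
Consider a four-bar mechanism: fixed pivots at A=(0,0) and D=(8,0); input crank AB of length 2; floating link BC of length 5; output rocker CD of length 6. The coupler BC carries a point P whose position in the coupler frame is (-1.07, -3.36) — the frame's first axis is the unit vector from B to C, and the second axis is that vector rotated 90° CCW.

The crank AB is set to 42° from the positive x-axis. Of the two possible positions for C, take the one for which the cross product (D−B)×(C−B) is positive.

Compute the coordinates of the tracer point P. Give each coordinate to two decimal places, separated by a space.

3.29 -1.69

A=(0,0), D=(8.00,0)
B = A + 2.00·(cos42°, sin42°) = (1.4863, 1.3383)
|BD| = 6.6498
circle(B,5.00) ∩ circle(D,6.00): a=2.4978, h=4.3314
  candidates: C₊=(4.8047,5.0784) cross=28.803; C₋=(3.0613,-3.4072) cross=-28.803
  mode + wants cross > 0 → take C=(4.8047,5.0784) (cross=28.803)
ex = (C−B)/|BC| = (0.6637,0.7480); ey = (-0.7480,0.6637)
P = B + -1.07·ex + -3.36·ey = (3.2895,-1.6921)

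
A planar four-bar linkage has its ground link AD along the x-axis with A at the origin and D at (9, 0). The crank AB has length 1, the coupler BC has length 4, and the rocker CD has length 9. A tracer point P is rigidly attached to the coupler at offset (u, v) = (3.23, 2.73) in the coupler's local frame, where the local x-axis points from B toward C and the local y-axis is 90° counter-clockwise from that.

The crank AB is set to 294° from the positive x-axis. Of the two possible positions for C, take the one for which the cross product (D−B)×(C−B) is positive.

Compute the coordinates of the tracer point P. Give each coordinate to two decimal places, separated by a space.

-2.21 2.41

A=(0,0), D=(9.00,0)
B = A + 1.00·(cos294°, sin294°) = (0.4067, -0.9135)
|BD| = 8.6417
circle(B,4.00) ∩ circle(D,9.00): a=0.5600, h=3.9606
  candidates: C₊=(0.5449,3.0841) cross=34.226; C₋=(1.3823,-4.7928) cross=-34.226
  mode + wants cross > 0 → take C=(0.5449,3.0841) (cross=34.226)
ex = (C−B)/|BC| = (0.0345,0.9994); ey = (-0.9994,0.0345)
P = B + 3.23·ex + 2.73·ey = (-2.2101,2.4088)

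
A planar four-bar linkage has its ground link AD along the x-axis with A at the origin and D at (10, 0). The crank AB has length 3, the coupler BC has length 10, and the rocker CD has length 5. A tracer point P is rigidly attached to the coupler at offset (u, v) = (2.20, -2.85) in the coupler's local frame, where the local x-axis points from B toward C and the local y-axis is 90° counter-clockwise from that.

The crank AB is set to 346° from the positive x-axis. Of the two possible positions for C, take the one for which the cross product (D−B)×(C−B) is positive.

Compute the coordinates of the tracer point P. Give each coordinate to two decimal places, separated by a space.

6.33 -1.86

A=(0,0), D=(10.00,0)
B = A + 3.00·(cos346°, sin346°) = (2.9109, -0.7258)
|BD| = 7.1262
circle(B,10.00) ∩ circle(D,5.00): a=8.8254, h=4.7024
  candidates: C₊=(11.2115,4.8510) cross=33.510; C₋=(12.1693,-4.5049) cross=-33.510
  mode + wants cross > 0 → take C=(11.2115,4.8510) (cross=33.510)
ex = (C−B)/|BC| = (0.8301,0.5577); ey = (-0.5577,0.8301)
P = B + 2.20·ex + -2.85·ey = (6.3264,-1.8645)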